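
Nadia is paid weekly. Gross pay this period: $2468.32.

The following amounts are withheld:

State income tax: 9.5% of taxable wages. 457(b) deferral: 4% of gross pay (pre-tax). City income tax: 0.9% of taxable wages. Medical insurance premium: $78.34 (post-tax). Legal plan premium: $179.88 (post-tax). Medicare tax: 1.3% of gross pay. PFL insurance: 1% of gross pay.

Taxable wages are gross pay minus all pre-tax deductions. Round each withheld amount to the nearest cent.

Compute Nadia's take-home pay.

457(b) deferral: $2468.32 × 0.04 = $98.73
Taxable wages = $2468.32 − $98.73 = $2369.59
City income tax: $2369.59 × 0.009 = $21.33
State income tax: $2369.59 × 0.095 = $225.11
Medicare tax: $2468.32 × 0.013 = $32.09
PFL insurance: $2468.32 × 0.01 = $24.68
Legal plan premium: $179.88
Medical insurance premium: $78.34
Total deductions = $98.73 + $21.33 + $225.11 + $32.09 + $24.68 + $179.88 + $78.34 = $660.16
Net pay = $2468.32 − $660.16 = $1808.16

$1808.16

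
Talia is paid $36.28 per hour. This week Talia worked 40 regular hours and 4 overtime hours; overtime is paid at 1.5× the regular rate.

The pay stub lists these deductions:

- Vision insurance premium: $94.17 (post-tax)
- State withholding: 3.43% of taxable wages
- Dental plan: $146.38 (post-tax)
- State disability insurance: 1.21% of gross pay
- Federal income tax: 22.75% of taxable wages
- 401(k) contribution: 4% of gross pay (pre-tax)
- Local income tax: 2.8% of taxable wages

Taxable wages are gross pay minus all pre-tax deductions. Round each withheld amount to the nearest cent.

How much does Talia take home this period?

Regular pay: 40 × $36.28 = $1451.20
Overtime pay: 4 × $36.28 × 1.5 = $217.68
Gross pay = $1451.20 + $217.68 = $1668.88
401(k) contribution: $1668.88 × 0.04 = $66.76
Taxable wages = $1668.88 − $66.76 = $1602.12
State withholding: $1602.12 × 0.0343 = $54.95
Local income tax: $1602.12 × 0.028 = $44.86
Federal income tax: $1602.12 × 0.2275 = $364.48
State disability insurance: $1668.88 × 0.0121 = $20.19
Vision insurance premium: $94.17
Dental plan: $146.38
Total deductions = $66.76 + $54.95 + $44.86 + $364.48 + $20.19 + $94.17 + $146.38 = $791.79
Net pay = $1668.88 − $791.79 = $877.09

$877.09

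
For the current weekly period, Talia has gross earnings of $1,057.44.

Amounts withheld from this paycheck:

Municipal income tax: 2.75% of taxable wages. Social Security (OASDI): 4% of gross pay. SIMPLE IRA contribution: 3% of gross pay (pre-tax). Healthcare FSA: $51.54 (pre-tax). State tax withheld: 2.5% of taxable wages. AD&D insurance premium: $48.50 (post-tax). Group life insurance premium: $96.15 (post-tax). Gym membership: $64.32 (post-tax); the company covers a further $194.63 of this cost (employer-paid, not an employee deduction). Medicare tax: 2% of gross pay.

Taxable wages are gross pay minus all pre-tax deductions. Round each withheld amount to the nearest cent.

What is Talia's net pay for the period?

SIMPLE IRA contribution: $1,057.44 × 0.03 = $31.72
Healthcare FSA: $51.54
Pre-tax total = $31.72 + $51.54 = $83.26
Taxable wages = $1,057.44 − $83.26 = $974.18
Municipal income tax: $974.18 × 0.0275 = $26.79
State tax withheld: $974.18 × 0.025 = $24.35
Medicare tax: $1,057.44 × 0.02 = $21.15
Social Security (OASDI): $1,057.44 × 0.04 = $42.30
Gym membership: $64.32
Group life insurance premium: $96.15
AD&D insurance premium: $48.50
(Employer's $194.63 toward gym membership is not withheld from the employee.)
Total deductions = $31.72 + $51.54 + $26.79 + $24.35 + $21.15 + $42.30 + $64.32 + $96.15 + $48.50 = $406.82
Net pay = $1,057.44 − $406.82 = $650.62

$650.62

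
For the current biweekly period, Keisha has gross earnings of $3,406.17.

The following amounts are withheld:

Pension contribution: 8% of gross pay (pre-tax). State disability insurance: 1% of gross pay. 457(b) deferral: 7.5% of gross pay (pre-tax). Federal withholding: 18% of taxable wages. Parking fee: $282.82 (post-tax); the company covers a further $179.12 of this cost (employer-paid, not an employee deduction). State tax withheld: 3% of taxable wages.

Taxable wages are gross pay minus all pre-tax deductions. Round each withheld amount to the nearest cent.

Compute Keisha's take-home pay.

457(b) deferral: $3,406.17 × 0.075 = $255.46
Pension contribution: $3,406.17 × 0.08 = $272.49
Pre-tax total = $255.46 + $272.49 = $527.95
Taxable wages = $3,406.17 − $527.95 = $2,878.22
State tax withheld: $2,878.22 × 0.03 = $86.35
Federal withholding: $2,878.22 × 0.18 = $518.08
State disability insurance: $3,406.17 × 0.01 = $34.06
Parking fee: $282.82
(Employer's $179.12 toward parking fee is not withheld from the employee.)
Total deductions = $255.46 + $272.49 + $86.35 + $518.08 + $34.06 + $282.82 = $1,449.26
Net pay = $3,406.17 − $1,449.26 = $1,956.91

$1,956.91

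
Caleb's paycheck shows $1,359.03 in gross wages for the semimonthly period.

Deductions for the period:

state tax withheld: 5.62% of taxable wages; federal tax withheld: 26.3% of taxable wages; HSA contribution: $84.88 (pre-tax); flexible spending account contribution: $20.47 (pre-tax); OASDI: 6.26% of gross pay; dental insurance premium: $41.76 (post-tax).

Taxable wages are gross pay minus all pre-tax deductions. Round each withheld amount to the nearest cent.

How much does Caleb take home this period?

Flexible spending account contribution: $20.47
HSA contribution: $84.88
Pre-tax total = $20.47 + $84.88 = $105.35
Taxable wages = $1,359.03 − $105.35 = $1,253.68
State tax withheld: $1,253.68 × 0.0562 = $70.46
Federal tax withheld: $1,253.68 × 0.263 = $329.72
OASDI: $1,359.03 × 0.0626 = $85.08
Dental insurance premium: $41.76
Total deductions = $20.47 + $84.88 + $70.46 + $329.72 + $85.08 + $41.76 = $632.37
Net pay = $1,359.03 − $632.37 = $726.66

$726.66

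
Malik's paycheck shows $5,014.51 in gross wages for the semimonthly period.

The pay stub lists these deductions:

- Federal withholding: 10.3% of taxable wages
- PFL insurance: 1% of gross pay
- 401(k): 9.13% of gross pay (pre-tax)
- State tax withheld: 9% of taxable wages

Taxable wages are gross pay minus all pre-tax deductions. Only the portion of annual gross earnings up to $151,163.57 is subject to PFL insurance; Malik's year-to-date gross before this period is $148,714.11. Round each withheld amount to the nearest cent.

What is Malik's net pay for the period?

401(k): $5,014.51 × 0.0913 = $457.82
Taxable wages = $5,014.51 − $457.82 = $4,556.69
Federal withholding: $4,556.69 × 0.103 = $469.34
State tax withheld: $4,556.69 × 0.09 = $410.10
PFL insurance: only $151,163.57 − $148,714.11 = $2,449.46 of this check is subject → $2,449.46 × 0.01 = $24.49
Total deductions = $457.82 + $469.34 + $410.10 + $24.49 = $1,361.75
Net pay = $5,014.51 − $1,361.75 = $3,652.76

$3,652.76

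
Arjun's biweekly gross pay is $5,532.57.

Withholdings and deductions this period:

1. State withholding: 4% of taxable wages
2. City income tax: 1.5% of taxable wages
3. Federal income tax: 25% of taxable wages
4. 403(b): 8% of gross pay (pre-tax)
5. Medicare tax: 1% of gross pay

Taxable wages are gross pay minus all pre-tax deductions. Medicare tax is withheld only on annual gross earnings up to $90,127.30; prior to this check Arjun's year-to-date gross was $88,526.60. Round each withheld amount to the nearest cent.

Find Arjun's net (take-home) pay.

403(b): $5,532.57 × 0.08 = $442.61
Taxable wages = $5,532.57 − $442.61 = $5,089.96
State withholding: $5,089.96 × 0.04 = $203.60
City income tax: $5,089.96 × 0.015 = $76.35
Federal income tax: $5,089.96 × 0.25 = $1,272.49
Medicare tax: only $90,127.30 − $88,526.60 = $1,600.70 of this check is subject → $1,600.70 × 0.01 = $16.01
Total deductions = $442.61 + $203.60 + $76.35 + $1,272.49 + $16.01 = $2,011.06
Net pay = $5,532.57 − $2,011.06 = $3,521.51

$3,521.51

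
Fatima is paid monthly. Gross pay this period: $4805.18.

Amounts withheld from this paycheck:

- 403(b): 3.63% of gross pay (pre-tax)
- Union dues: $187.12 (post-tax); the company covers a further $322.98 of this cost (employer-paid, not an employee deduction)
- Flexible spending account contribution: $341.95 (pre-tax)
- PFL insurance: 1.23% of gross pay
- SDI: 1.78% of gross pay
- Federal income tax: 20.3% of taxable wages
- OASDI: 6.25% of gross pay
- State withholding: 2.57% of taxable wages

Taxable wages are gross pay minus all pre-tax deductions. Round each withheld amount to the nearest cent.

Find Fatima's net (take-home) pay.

$2675.88

Flexible spending account contribution: $341.95
403(b): $4805.18 × 0.0363 = $174.43
Pre-tax total = $341.95 + $174.43 = $516.38
Taxable wages = $4805.18 − $516.38 = $4288.80
Federal income tax: $4288.80 × 0.203 = $870.63
State withholding: $4288.80 × 0.0257 = $110.22
PFL insurance: $4805.18 × 0.0123 = $59.10
SDI: $4805.18 × 0.0178 = $85.53
OASDI: $4805.18 × 0.0625 = $300.32
Union dues: $187.12
(Employer's $322.98 toward union dues is not withheld from the employee.)
Total deductions = $341.95 + $174.43 + $870.63 + $110.22 + $59.10 + $85.53 + $300.32 + $187.12 = $2129.30
Net pay = $4805.18 − $2129.30 = $2675.88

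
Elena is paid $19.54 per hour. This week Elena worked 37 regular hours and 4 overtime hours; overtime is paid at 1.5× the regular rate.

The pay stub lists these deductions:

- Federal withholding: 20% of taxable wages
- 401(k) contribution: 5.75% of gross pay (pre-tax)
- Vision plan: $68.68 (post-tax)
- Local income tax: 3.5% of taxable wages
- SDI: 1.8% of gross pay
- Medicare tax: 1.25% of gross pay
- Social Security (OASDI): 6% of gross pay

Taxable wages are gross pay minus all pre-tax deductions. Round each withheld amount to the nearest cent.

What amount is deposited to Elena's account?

Regular pay: 37 × $19.54 = $722.98
Overtime pay: 4 × $19.54 × 1.5 = $117.24
Gross pay = $722.98 + $117.24 = $840.22
401(k) contribution: $840.22 × 0.0575 = $48.31
Taxable wages = $840.22 − $48.31 = $791.91
Local income tax: $791.91 × 0.035 = $27.72
Federal withholding: $791.91 × 0.2 = $158.38
Social Security (OASDI): $840.22 × 0.06 = $50.41
Medicare tax: $840.22 × 0.0125 = $10.50
SDI: $840.22 × 0.018 = $15.12
Vision plan: $68.68
Total deductions = $48.31 + $27.72 + $158.38 + $50.41 + $10.50 + $15.12 + $68.68 = $379.12
Net pay = $840.22 − $379.12 = $461.10

$461.10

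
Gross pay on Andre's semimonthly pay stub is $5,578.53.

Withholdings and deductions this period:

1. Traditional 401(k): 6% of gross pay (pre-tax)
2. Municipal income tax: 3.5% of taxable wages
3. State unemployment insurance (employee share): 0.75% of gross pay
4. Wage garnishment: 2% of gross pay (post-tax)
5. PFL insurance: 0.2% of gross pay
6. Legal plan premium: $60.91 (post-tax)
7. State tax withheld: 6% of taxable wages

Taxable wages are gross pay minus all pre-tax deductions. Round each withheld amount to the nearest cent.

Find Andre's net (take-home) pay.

$4,520.18

Traditional 401(k): $5,578.53 × 0.06 = $334.71
Taxable wages = $5,578.53 − $334.71 = $5,243.82
Municipal income tax: $5,243.82 × 0.035 = $183.53
State tax withheld: $5,243.82 × 0.06 = $314.63
State unemployment insurance (employee share): $5,578.53 × 0.0075 = $41.84
PFL insurance: $5,578.53 × 0.002 = $11.16
Wage garnishment: $5,578.53 × 0.02 = $111.57
Legal plan premium: $60.91
Total deductions = $334.71 + $183.53 + $314.63 + $41.84 + $11.16 + $111.57 + $60.91 = $1,058.35
Net pay = $5,578.53 − $1,058.35 = $4,520.18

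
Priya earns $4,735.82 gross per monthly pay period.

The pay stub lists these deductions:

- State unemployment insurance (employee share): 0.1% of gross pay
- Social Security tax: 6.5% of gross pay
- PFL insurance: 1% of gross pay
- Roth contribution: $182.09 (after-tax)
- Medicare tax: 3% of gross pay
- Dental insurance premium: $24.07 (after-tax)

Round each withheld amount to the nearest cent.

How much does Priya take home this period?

$4,027.66

PFL insurance: $4,735.82 × 0.01 = $47.36
Social Security tax: $4,735.82 × 0.065 = $307.83
Medicare tax: $4,735.82 × 0.03 = $142.07
State unemployment insurance (employee share): $4,735.82 × 0.001 = $4.74
Dental insurance premium: $24.07
Roth contribution: $182.09
Total deductions = $47.36 + $307.83 + $142.07 + $4.74 + $24.07 + $182.09 = $708.16
Net pay = $4,735.82 − $708.16 = $4,027.66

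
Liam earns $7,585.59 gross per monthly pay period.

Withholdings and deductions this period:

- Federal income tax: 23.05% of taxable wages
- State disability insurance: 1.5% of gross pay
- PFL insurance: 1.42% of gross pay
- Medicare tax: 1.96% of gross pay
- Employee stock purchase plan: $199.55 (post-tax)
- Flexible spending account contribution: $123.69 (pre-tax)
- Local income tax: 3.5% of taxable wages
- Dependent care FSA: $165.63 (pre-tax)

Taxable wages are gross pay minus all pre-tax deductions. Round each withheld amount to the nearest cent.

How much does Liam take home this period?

Flexible spending account contribution: $123.69
Dependent care FSA: $165.63
Pre-tax total = $123.69 + $165.63 = $289.32
Taxable wages = $7,585.59 − $289.32 = $7,296.27
Local income tax: $7,296.27 × 0.035 = $255.37
Federal income tax: $7,296.27 × 0.2305 = $1,681.79
State disability insurance: $7,585.59 × 0.015 = $113.78
PFL insurance: $7,585.59 × 0.0142 = $107.72
Medicare tax: $7,585.59 × 0.0196 = $148.68
Employee stock purchase plan: $199.55
Total deductions = $123.69 + $165.63 + $255.37 + $1,681.79 + $113.78 + $107.72 + $148.68 + $199.55 = $2,796.21
Net pay = $7,585.59 − $2,796.21 = $4,789.38

$4,789.38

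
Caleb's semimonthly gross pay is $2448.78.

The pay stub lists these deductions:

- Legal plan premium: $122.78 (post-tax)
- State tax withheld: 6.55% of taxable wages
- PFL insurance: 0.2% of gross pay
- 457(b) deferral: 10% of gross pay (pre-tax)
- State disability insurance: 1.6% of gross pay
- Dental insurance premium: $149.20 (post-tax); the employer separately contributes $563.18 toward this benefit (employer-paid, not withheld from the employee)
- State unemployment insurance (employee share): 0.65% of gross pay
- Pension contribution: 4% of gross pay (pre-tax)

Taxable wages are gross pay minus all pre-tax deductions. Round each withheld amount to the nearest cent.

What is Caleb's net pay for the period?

$1636.03

457(b) deferral: $2448.78 × 0.1 = $244.88
Pension contribution: $2448.78 × 0.04 = $97.95
Pre-tax total = $244.88 + $97.95 = $342.83
Taxable wages = $2448.78 − $342.83 = $2105.95
State tax withheld: $2105.95 × 0.0655 = $137.94
PFL insurance: $2448.78 × 0.002 = $4.90
State disability insurance: $2448.78 × 0.016 = $39.18
State unemployment insurance (employee share): $2448.78 × 0.0065 = $15.92
Legal plan premium: $122.78
Dental insurance premium: $149.20
(Employer's $563.18 toward dental insurance premium is not withheld from the employee.)
Total deductions = $244.88 + $97.95 + $137.94 + $4.90 + $39.18 + $15.92 + $122.78 + $149.20 = $812.75
Net pay = $2448.78 − $812.75 = $1636.03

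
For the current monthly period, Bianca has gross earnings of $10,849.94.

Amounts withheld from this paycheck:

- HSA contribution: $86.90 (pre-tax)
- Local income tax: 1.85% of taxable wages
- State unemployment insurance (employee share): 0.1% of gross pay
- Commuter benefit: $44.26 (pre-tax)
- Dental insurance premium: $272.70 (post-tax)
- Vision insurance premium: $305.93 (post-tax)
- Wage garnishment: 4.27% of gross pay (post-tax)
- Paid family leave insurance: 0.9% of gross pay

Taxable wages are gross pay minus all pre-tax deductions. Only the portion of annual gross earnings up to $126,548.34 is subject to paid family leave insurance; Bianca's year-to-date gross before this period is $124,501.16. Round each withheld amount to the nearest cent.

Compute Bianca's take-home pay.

HSA contribution: $86.90
Commuter benefit: $44.26
Pre-tax total = $86.90 + $44.26 = $131.16
Taxable wages = $10,849.94 − $131.16 = $10,718.78
Local income tax: $10,718.78 × 0.0185 = $198.30
State unemployment insurance (employee share): $10,849.94 × 0.001 = $10.85
Paid family leave insurance: only $126,548.34 − $124,501.16 = $2,047.18 of this check is subject → $2,047.18 × 0.009 = $18.42
Dental insurance premium: $272.70
Vision insurance premium: $305.93
Wage garnishment: $10,849.94 × 0.0427 = $463.29
Total deductions = $86.90 + $44.26 + $198.30 + $10.85 + $18.42 + $272.70 + $305.93 + $463.29 = $1,400.65
Net pay = $10,849.94 − $1,400.65 = $9,449.29

$9,449.29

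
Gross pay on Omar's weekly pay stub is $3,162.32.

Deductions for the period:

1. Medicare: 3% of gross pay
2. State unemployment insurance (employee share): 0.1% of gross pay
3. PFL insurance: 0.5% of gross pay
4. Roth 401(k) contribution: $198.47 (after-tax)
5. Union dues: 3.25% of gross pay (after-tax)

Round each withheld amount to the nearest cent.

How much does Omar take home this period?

$2,747.23

Medicare: $3,162.32 × 0.03 = $94.87
State unemployment insurance (employee share): $3,162.32 × 0.001 = $3.16
PFL insurance: $3,162.32 × 0.005 = $15.81
Roth 401(k) contribution: $198.47
Union dues: $3,162.32 × 0.0325 = $102.78
Total deductions = $94.87 + $3.16 + $15.81 + $198.47 + $102.78 = $415.09
Net pay = $3,162.32 − $415.09 = $2,747.23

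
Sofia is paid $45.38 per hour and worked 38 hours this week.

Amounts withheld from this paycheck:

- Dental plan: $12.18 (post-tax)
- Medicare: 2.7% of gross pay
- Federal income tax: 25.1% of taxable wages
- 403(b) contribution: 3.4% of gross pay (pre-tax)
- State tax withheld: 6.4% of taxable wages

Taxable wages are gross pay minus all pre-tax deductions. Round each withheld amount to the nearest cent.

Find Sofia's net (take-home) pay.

Gross pay: 38 × $45.38 = $1724.44
403(b) contribution: $1724.44 × 0.034 = $58.63
Taxable wages = $1724.44 − $58.63 = $1665.81
State tax withheld: $1665.81 × 0.064 = $106.61
Federal income tax: $1665.81 × 0.251 = $418.12
Medicare: $1724.44 × 0.027 = $46.56
Dental plan: $12.18
Total deductions = $58.63 + $106.61 + $418.12 + $46.56 + $12.18 = $642.10
Net pay = $1724.44 − $642.10 = $1082.34

$1082.34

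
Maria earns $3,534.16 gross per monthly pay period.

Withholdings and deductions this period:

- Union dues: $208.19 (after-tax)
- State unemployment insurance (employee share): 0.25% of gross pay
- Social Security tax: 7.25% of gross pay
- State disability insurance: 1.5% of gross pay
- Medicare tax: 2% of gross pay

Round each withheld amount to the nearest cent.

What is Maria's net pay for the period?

Social Security tax: $3,534.16 × 0.0725 = $256.23
State unemployment insurance (employee share): $3,534.16 × 0.0025 = $8.84
Medicare tax: $3,534.16 × 0.02 = $70.68
State disability insurance: $3,534.16 × 0.015 = $53.01
Union dues: $208.19
Total deductions = $256.23 + $8.84 + $70.68 + $53.01 + $208.19 = $596.95
Net pay = $3,534.16 − $596.95 = $2,937.21

$2,937.21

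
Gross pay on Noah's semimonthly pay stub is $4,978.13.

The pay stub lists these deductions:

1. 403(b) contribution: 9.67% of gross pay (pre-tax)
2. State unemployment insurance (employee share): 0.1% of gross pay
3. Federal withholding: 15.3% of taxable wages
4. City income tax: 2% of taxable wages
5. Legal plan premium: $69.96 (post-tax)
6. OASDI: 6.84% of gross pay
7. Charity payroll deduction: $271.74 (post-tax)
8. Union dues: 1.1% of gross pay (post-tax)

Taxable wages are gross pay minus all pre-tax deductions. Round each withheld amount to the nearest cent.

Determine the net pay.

$2,976.87

403(b) contribution: $4,978.13 × 0.0967 = $481.39
Taxable wages = $4,978.13 − $481.39 = $4,496.74
Federal withholding: $4,496.74 × 0.153 = $688.00
City income tax: $4,496.74 × 0.02 = $89.93
State unemployment insurance (employee share): $4,978.13 × 0.001 = $4.98
OASDI: $4,978.13 × 0.0684 = $340.50
Charity payroll deduction: $271.74
Union dues: $4,978.13 × 0.011 = $54.76
Legal plan premium: $69.96
Total deductions = $481.39 + $688.00 + $89.93 + $4.98 + $340.50 + $271.74 + $54.76 + $69.96 = $2,001.26
Net pay = $4,978.13 − $2,001.26 = $2,976.87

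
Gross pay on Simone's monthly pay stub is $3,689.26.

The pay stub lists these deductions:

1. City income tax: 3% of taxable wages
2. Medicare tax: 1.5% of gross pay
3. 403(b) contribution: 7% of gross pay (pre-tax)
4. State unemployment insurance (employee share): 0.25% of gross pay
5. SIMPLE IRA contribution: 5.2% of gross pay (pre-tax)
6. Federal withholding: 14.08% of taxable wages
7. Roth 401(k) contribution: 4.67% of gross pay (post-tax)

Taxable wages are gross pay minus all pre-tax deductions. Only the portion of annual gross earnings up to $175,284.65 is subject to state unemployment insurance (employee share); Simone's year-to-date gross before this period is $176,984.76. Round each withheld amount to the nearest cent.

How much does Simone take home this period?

403(b) contribution: $3,689.26 × 0.07 = $258.25
SIMPLE IRA contribution: $3,689.26 × 0.052 = $191.84
Pre-tax total = $258.25 + $191.84 = $450.09
Taxable wages = $3,689.26 − $450.09 = $3,239.17
Federal withholding: $3,239.17 × 0.1408 = $456.08
City income tax: $3,239.17 × 0.03 = $97.18
Medicare tax: $3,689.26 × 0.015 = $55.34
State unemployment insurance (employee share): annual cap $175,284.65 already reached (YTD $176,984.76), so $0.00
Roth 401(k) contribution: $3,689.26 × 0.0467 = $172.29
Total deductions = $258.25 + $191.84 + $456.08 + $97.18 + $55.34 + $0.00 + $172.29 = $1,230.98
Net pay = $3,689.26 − $1,230.98 = $2,458.28

$2,458.28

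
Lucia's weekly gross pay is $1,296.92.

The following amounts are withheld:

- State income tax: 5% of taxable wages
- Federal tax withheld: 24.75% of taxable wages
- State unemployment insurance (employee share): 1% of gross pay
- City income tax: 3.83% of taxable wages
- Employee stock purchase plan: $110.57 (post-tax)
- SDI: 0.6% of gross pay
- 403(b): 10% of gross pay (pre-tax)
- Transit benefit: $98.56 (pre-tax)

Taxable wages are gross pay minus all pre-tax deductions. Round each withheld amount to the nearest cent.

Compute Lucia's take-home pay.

$578.49

Transit benefit: $98.56
403(b): $1,296.92 × 0.1 = $129.69
Pre-tax total = $98.56 + $129.69 = $228.25
Taxable wages = $1,296.92 − $228.25 = $1,068.67
Federal tax withheld: $1,068.67 × 0.2475 = $264.50
State income tax: $1,068.67 × 0.05 = $53.43
City income tax: $1,068.67 × 0.0383 = $40.93
State unemployment insurance (employee share): $1,296.92 × 0.01 = $12.97
SDI: $1,296.92 × 0.006 = $7.78
Employee stock purchase plan: $110.57
Total deductions = $98.56 + $129.69 + $264.50 + $53.43 + $40.93 + $12.97 + $7.78 + $110.57 = $718.43
Net pay = $1,296.92 − $718.43 = $578.49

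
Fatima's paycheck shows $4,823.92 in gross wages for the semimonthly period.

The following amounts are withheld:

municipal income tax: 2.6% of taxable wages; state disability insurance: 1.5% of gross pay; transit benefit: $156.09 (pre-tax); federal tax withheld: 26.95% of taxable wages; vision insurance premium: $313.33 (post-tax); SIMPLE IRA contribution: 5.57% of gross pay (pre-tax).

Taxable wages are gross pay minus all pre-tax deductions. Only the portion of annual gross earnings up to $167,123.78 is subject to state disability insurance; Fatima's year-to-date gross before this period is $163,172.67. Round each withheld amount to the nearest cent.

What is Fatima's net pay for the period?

SIMPLE IRA contribution: $4,823.92 × 0.0557 = $268.69
Transit benefit: $156.09
Pre-tax total = $268.69 + $156.09 = $424.78
Taxable wages = $4,823.92 − $424.78 = $4,399.14
Municipal income tax: $4,399.14 × 0.026 = $114.38
Federal tax withheld: $4,399.14 × 0.2695 = $1,185.57
State disability insurance: only $167,123.78 − $163,172.67 = $3,951.11 of this check is subject → $3,951.11 × 0.015 = $59.27
Vision insurance premium: $313.33
Total deductions = $268.69 + $156.09 + $114.38 + $1,185.57 + $59.27 + $313.33 = $2,097.33
Net pay = $4,823.92 − $2,097.33 = $2,726.59

$2,726.59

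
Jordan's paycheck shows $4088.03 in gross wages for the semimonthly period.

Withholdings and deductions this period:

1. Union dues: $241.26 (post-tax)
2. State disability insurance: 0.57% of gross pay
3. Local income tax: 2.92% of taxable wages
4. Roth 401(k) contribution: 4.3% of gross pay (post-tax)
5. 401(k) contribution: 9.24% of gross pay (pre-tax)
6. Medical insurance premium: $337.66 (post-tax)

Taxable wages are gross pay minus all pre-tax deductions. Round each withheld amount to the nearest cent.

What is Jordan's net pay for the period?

401(k) contribution: $4088.03 × 0.0924 = $377.73
Taxable wages = $4088.03 − $377.73 = $3710.30
Local income tax: $3710.30 × 0.0292 = $108.34
State disability insurance: $4088.03 × 0.0057 = $23.30
Medical insurance premium: $337.66
Union dues: $241.26
Roth 401(k) contribution: $4088.03 × 0.043 = $175.79
Total deductions = $377.73 + $108.34 + $23.30 + $337.66 + $241.26 + $175.79 = $1264.08
Net pay = $4088.03 − $1264.08 = $2823.95

$2823.95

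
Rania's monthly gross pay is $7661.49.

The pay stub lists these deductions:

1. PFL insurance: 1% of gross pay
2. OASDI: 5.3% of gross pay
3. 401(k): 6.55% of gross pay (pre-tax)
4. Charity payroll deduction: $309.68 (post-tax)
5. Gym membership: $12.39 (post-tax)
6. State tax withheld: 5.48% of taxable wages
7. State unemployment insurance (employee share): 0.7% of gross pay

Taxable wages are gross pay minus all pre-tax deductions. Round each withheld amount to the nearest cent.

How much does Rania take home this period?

401(k): $7661.49 × 0.0655 = $501.83
Taxable wages = $7661.49 − $501.83 = $7159.66
State tax withheld: $7159.66 × 0.0548 = $392.35
PFL insurance: $7661.49 × 0.01 = $76.61
State unemployment insurance (employee share): $7661.49 × 0.007 = $53.63
OASDI: $7661.49 × 0.053 = $406.06
Gym membership: $12.39
Charity payroll deduction: $309.68
Total deductions = $501.83 + $392.35 + $76.61 + $53.63 + $406.06 + $12.39 + $309.68 = $1752.55
Net pay = $7661.49 − $1752.55 = $5908.94

$5908.94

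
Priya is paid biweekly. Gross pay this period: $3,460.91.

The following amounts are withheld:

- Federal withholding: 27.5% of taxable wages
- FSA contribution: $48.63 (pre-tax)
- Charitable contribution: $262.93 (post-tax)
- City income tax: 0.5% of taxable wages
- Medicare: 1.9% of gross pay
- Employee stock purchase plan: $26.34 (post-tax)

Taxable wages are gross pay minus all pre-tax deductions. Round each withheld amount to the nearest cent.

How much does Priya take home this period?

FSA contribution: $48.63
Taxable wages = $3,460.91 − $48.63 = $3,412.28
Federal withholding: $3,412.28 × 0.275 = $938.38
City income tax: $3,412.28 × 0.005 = $17.06
Medicare: $3,460.91 × 0.019 = $65.76
Charitable contribution: $262.93
Employee stock purchase plan: $26.34
Total deductions = $48.63 + $938.38 + $17.06 + $65.76 + $262.93 + $26.34 = $1,359.10
Net pay = $3,460.91 − $1,359.10 = $2,101.81

$2,101.81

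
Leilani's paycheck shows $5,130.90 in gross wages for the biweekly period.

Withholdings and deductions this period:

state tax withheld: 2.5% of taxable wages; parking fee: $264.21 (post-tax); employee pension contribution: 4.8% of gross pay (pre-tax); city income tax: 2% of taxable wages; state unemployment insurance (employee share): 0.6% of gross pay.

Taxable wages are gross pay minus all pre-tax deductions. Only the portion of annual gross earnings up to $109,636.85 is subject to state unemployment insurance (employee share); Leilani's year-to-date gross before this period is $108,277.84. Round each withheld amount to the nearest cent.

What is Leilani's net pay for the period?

$4,392.45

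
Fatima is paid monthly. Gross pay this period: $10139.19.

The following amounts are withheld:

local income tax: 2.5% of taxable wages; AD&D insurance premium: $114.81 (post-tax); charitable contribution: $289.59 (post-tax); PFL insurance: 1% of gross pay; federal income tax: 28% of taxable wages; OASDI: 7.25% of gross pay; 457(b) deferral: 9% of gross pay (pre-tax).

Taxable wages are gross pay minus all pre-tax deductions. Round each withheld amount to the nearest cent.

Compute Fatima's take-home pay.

457(b) deferral: $10139.19 × 0.09 = $912.53
Taxable wages = $10139.19 − $912.53 = $9226.66
Federal income tax: $9226.66 × 0.28 = $2583.46
Local income tax: $9226.66 × 0.025 = $230.67
PFL insurance: $10139.19 × 0.01 = $101.39
OASDI: $10139.19 × 0.0725 = $735.09
AD&D insurance premium: $114.81
Charitable contribution: $289.59
Total deductions = $912.53 + $2583.46 + $230.67 + $101.39 + $735.09 + $114.81 + $289.59 = $4967.54
Net pay = $10139.19 − $4967.54 = $5171.65

$5171.65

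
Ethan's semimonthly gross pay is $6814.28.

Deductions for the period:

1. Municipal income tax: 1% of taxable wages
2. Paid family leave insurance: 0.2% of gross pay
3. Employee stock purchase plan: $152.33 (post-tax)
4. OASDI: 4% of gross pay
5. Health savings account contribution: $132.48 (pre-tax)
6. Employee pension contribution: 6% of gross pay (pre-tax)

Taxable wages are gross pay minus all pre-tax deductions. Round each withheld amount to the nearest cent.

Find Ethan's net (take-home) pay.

Health savings account contribution: $132.48
Employee pension contribution: $6814.28 × 0.06 = $408.86
Pre-tax total = $132.48 + $408.86 = $541.34
Taxable wages = $6814.28 − $541.34 = $6272.94
Municipal income tax: $6272.94 × 0.01 = $62.73
Paid family leave insurance: $6814.28 × 0.002 = $13.63
OASDI: $6814.28 × 0.04 = $272.57
Employee stock purchase plan: $152.33
Total deductions = $132.48 + $408.86 + $62.73 + $13.63 + $272.57 + $152.33 = $1042.60
Net pay = $6814.28 − $1042.60 = $5771.68

$5771.68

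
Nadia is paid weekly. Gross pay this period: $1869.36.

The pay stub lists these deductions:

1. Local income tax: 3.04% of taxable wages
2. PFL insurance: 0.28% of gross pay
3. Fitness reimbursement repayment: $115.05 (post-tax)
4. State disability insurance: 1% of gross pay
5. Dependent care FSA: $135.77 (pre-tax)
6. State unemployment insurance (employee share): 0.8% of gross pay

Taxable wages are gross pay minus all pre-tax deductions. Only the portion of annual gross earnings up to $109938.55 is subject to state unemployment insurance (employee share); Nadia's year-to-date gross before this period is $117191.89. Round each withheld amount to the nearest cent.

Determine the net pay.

$1541.92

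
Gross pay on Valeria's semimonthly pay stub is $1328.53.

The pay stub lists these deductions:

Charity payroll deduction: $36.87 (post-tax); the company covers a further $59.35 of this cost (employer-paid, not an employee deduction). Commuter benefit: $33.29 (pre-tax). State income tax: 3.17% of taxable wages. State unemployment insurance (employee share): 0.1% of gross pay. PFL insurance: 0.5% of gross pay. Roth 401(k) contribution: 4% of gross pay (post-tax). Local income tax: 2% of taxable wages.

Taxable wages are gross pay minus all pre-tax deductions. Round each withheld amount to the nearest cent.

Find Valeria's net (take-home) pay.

Commuter benefit: $33.29
Taxable wages = $1328.53 − $33.29 = $1295.24
Local income tax: $1295.24 × 0.02 = $25.90
State income tax: $1295.24 × 0.0317 = $41.06
State unemployment insurance (employee share): $1328.53 × 0.001 = $1.33
PFL insurance: $1328.53 × 0.005 = $6.64
Roth 401(k) contribution: $1328.53 × 0.04 = $53.14
Charity payroll deduction: $36.87
(Employer's $59.35 toward charity payroll deduction is not withheld from the employee.)
Total deductions = $33.29 + $25.90 + $41.06 + $1.33 + $6.64 + $53.14 + $36.87 = $198.23
Net pay = $1328.53 − $198.23 = $1130.30

$1130.30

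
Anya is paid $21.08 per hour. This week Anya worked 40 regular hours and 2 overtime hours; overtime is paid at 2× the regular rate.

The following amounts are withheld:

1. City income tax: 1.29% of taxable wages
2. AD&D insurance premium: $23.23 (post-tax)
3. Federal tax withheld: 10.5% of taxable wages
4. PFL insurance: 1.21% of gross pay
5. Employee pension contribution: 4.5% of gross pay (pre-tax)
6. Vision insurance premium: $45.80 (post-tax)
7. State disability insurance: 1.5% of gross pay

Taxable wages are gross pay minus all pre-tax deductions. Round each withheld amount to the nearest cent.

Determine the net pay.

$687.18

Regular pay: 40 × $21.08 = $843.20
Overtime pay: 2 × $21.08 × 2 = $84.32
Gross pay = $843.20 + $84.32 = $927.52
Employee pension contribution: $927.52 × 0.045 = $41.74
Taxable wages = $927.52 − $41.74 = $885.78
Federal tax withheld: $885.78 × 0.105 = $93.01
City income tax: $885.78 × 0.0129 = $11.43
PFL insurance: $927.52 × 0.0121 = $11.22
State disability insurance: $927.52 × 0.015 = $13.91
AD&D insurance premium: $23.23
Vision insurance premium: $45.80
Total deductions = $41.74 + $93.01 + $11.43 + $11.22 + $13.91 + $23.23 + $45.80 = $240.34
Net pay = $927.52 − $240.34 = $687.18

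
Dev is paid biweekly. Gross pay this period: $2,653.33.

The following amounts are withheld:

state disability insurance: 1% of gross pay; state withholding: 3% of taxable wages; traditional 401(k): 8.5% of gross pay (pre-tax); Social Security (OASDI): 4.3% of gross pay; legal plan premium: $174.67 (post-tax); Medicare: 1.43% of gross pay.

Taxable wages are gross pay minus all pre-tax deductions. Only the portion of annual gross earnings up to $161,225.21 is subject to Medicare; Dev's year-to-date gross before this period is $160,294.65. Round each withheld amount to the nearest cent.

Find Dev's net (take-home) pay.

Traditional 401(k): $2,653.33 × 0.085 = $225.53
Taxable wages = $2,653.33 − $225.53 = $2,427.80
State withholding: $2,427.80 × 0.03 = $72.83
State disability insurance: $2,653.33 × 0.01 = $26.53
Medicare: only $161,225.21 − $160,294.65 = $930.56 of this check is subject → $930.56 × 0.0143 = $13.31
Social Security (OASDI): $2,653.33 × 0.043 = $114.09
Legal plan premium: $174.67
Total deductions = $225.53 + $72.83 + $26.53 + $13.31 + $114.09 + $174.67 = $626.96
Net pay = $2,653.33 − $626.96 = $2,026.37

$2,026.37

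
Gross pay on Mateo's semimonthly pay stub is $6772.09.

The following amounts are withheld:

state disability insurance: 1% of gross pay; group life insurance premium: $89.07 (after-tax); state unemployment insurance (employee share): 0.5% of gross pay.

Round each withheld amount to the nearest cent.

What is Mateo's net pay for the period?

$6581.44

State unemployment insurance (employee share): $6772.09 × 0.005 = $33.86
State disability insurance: $6772.09 × 0.01 = $67.72
Group life insurance premium: $89.07
Total deductions = $33.86 + $67.72 + $89.07 = $190.65
Net pay = $6772.09 − $190.65 = $6581.44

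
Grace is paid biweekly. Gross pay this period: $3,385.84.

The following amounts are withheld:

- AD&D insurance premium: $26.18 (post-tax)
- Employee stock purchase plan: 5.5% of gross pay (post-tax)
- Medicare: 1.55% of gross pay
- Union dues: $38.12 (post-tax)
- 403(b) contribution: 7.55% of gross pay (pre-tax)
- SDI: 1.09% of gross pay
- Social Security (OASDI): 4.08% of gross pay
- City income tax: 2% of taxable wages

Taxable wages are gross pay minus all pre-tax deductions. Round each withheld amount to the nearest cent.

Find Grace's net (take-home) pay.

403(b) contribution: $3,385.84 × 0.0755 = $255.63
Taxable wages = $3,385.84 − $255.63 = $3,130.21
City income tax: $3,130.21 × 0.02 = $62.60
Medicare: $3,385.84 × 0.0155 = $52.48
SDI: $3,385.84 × 0.0109 = $36.91
Social Security (OASDI): $3,385.84 × 0.0408 = $138.14
Employee stock purchase plan: $3,385.84 × 0.055 = $186.22
AD&D insurance premium: $26.18
Union dues: $38.12
Total deductions = $255.63 + $62.60 + $52.48 + $36.91 + $138.14 + $186.22 + $26.18 + $38.12 = $796.28
Net pay = $3,385.84 − $796.28 = $2,589.56

$2,589.56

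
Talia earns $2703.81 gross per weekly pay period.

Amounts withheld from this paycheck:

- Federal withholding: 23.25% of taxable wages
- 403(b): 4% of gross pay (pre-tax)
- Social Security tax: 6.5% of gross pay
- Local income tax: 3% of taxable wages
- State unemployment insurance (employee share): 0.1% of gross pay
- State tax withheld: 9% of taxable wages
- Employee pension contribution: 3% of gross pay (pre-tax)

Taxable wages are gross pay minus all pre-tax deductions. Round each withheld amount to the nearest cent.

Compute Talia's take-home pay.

$1449.72

403(b): $2703.81 × 0.04 = $108.15
Employee pension contribution: $2703.81 × 0.03 = $81.11
Pre-tax total = $108.15 + $81.11 = $189.26
Taxable wages = $2703.81 − $189.26 = $2514.55
State tax withheld: $2514.55 × 0.09 = $226.31
Federal withholding: $2514.55 × 0.2325 = $584.63
Local income tax: $2514.55 × 0.03 = $75.44
Social Security tax: $2703.81 × 0.065 = $175.75
State unemployment insurance (employee share): $2703.81 × 0.001 = $2.70
Total deductions = $108.15 + $81.11 + $226.31 + $584.63 + $75.44 + $175.75 + $2.70 = $1254.09
Net pay = $2703.81 − $1254.09 = $1449.72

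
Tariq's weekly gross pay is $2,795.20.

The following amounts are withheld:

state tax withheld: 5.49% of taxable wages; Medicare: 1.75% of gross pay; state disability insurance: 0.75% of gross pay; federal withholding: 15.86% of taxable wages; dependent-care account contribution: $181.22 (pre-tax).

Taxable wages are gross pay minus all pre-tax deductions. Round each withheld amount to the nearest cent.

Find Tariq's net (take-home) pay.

Dependent-care account contribution: $181.22
Taxable wages = $2,795.20 − $181.22 = $2,613.98
Federal withholding: $2,613.98 × 0.1586 = $414.58
State tax withheld: $2,613.98 × 0.0549 = $143.51
Medicare: $2,795.20 × 0.0175 = $48.92
State disability insurance: $2,795.20 × 0.0075 = $20.96
Total deductions = $181.22 + $414.58 + $143.51 + $48.92 + $20.96 = $809.19
Net pay = $2,795.20 − $809.19 = $1,986.01

$1,986.01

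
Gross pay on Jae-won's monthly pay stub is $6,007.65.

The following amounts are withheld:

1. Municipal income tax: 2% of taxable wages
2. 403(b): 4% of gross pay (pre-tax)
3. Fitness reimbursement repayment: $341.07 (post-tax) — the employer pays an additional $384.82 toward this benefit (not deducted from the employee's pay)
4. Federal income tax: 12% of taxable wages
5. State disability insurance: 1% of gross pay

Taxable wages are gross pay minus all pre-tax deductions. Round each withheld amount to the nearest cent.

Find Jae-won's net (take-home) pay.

$4,558.76

403(b): $6,007.65 × 0.04 = $240.31
Taxable wages = $6,007.65 − $240.31 = $5,767.34
Municipal income tax: $5,767.34 × 0.02 = $115.35
Federal income tax: $5,767.34 × 0.12 = $692.08
State disability insurance: $6,007.65 × 0.01 = $60.08
Fitness reimbursement repayment: $341.07
(Employer's $384.82 toward fitness reimbursement repayment is not withheld from the employee.)
Total deductions = $240.31 + $115.35 + $692.08 + $60.08 + $341.07 = $1,448.89
Net pay = $6,007.65 − $1,448.89 = $4,558.76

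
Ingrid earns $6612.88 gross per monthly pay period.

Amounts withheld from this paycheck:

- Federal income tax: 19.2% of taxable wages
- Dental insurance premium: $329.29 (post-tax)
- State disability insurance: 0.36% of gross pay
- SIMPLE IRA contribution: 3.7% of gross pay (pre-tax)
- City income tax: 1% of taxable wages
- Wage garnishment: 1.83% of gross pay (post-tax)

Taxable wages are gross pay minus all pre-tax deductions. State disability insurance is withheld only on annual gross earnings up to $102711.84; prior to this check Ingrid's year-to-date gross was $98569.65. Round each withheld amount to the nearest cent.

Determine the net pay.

SIMPLE IRA contribution: $6612.88 × 0.037 = $244.68
Taxable wages = $6612.88 − $244.68 = $6368.20
City income tax: $6368.20 × 0.01 = $63.68
Federal income tax: $6368.20 × 0.192 = $1222.69
State disability insurance: only $102711.84 − $98569.65 = $4142.19 of this check is subject → $4142.19 × 0.0036 = $14.91
Wage garnishment: $6612.88 × 0.0183 = $121.02
Dental insurance premium: $329.29
Total deductions = $244.68 + $63.68 + $1222.69 + $14.91 + $121.02 + $329.29 = $1996.27
Net pay = $6612.88 − $1996.27 = $4616.61

$4616.61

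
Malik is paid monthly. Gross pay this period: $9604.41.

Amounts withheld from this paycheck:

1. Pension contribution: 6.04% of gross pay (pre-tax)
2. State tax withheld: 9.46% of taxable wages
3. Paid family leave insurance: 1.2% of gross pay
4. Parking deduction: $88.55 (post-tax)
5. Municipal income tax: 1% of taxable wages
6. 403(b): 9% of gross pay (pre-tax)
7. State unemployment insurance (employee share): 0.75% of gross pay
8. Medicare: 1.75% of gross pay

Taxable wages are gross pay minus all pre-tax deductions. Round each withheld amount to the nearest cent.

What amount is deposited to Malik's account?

$6862.46

403(b): $9604.41 × 0.09 = $864.40
Pension contribution: $9604.41 × 0.0604 = $580.11
Pre-tax total = $864.40 + $580.11 = $1444.51
Taxable wages = $9604.41 − $1444.51 = $8159.90
State tax withheld: $8159.90 × 0.0946 = $771.93
Municipal income tax: $8159.90 × 0.01 = $81.60
State unemployment insurance (employee share): $9604.41 × 0.0075 = $72.03
Medicare: $9604.41 × 0.0175 = $168.08
Paid family leave insurance: $9604.41 × 0.012 = $115.25
Parking deduction: $88.55
Total deductions = $864.40 + $580.11 + $771.93 + $81.60 + $72.03 + $168.08 + $115.25 + $88.55 = $2741.95
Net pay = $9604.41 − $2741.95 = $6862.46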